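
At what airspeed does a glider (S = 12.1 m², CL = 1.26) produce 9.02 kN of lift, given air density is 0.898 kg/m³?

L = ½ρv²S·CL ⇒ v = √(2L/(ρ·S·CL))
v = √(2 × 9020 / (0.898 × 12.1 × 1.26)) = √1318 = 36.3 m/s

v = 36.3 m/s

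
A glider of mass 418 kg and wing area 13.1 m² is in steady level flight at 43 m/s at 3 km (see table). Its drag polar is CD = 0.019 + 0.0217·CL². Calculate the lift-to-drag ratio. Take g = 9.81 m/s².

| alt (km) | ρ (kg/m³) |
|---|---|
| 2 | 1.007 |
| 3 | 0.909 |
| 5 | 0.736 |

L/D = 16.9

At 3 km, from the table: ρ = 0.909 kg/m³.
In steady level flight, lift balances weight: W = mg = 418 × 9.81 = 4100.6 N.
Dynamic pressure q = 0.5 × 0.909 × 43² = 840.4 Pa.
Required CL = L/(qS) = 4100.6/(840.4·13.1) = 0.3725.
CD = 0.019 + 0.0217 × 0.3725² = 0.02201.
L/D = CL/CD = 0.3725 / 0.02201 = 16.9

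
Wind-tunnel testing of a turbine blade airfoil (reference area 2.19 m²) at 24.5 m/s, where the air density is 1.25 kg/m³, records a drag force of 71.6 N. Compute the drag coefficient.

CD = 0.0871

From D = ½ρv²S·CD, rearranging gives CD = 2D/(ρv²S).
CD = 2 × 71.6 / (1.25 × 24.5² × 2.19) = 0.0871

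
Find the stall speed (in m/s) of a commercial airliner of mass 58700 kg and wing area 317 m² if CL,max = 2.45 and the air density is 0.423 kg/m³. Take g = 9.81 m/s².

Weight W = mg = 58700 × 9.81 = 5.758×10^5 N.
From L = ½ρV²S·CL,max = W: V_stall = √(2W/(ρSCL,max)) = √(2·5.758×10^5/(0.423·317·2.45))
V_stall = √3506 = 59.2 m/s

V_stall = 59.2 m/s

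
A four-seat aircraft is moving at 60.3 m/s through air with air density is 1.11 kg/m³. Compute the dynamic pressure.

q = 2020 Pa

q = ½ρv² = ½ × 1.11 × 60.3² = 2020 Pa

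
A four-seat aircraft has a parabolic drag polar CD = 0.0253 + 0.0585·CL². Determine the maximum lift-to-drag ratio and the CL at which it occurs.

(L/D)max = 13, at CL = 0.658

For CD = CD0 + K·CL², (L/D)max occurs at CL* = √(CD0/K) and equals 1/(2√(K·CD0)).
(L/D)max = 1/(2√(0.0585 × 0.0253)) = 1/(2 × 0.03847) = 13
CL* = √(0.0253/0.0585) = 0.658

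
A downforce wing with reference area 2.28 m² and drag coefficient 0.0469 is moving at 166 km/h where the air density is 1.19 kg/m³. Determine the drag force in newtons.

D = 135 N

Convert speed: v = 166 km/h ÷ 3.6 = 46.11 m/s.
Dynamic pressure q = ½ρv² = ½ × 1.19 × 46.11² = 1265 Pa.
D = q·S·CD = 1265 × 2.28 × 0.0469 = 135 N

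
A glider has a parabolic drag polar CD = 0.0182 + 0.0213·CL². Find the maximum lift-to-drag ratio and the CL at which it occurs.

(L/D)max = 25.4, at CL = 0.924

For CD = CD0 + K·CL², (L/D)max occurs at CL* = √(CD0/K) and equals 1/(2√(K·CD0)).
(L/D)max = 1/(2√(0.0213 × 0.0182)) = 1/(2 × 0.01969) = 25.4
CL* = √(0.0182/0.0213) = 0.924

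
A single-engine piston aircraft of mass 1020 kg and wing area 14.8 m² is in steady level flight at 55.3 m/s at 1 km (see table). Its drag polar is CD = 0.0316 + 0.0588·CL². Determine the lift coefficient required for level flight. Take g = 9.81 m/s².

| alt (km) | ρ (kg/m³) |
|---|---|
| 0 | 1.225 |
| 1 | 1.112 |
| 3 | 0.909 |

CL = 0.398

At 1 km, from the table: ρ = 1.112 kg/m³.
Weight W = mg = 1020 × 9.81 = 10006 N; in level flight L = W.
q = ½ρv² = ½ × 1.112 × 55.3² = 1700 Pa.
CL = 2W/(ρv²S) = 2×10006/(1.112×55.3²×14.8) = 0.3976.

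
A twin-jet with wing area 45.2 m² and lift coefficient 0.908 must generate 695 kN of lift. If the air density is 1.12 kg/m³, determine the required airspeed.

L = ½ρv²S·CL ⇒ v = √(2L/(ρ·S·CL))
v = √(2 × 6.95×10^5 / (1.12 × 45.2 × 0.908)) = √30240 = 174 m/s

v = 174 m/s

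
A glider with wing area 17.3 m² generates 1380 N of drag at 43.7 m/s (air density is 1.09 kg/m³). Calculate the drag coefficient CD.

From D = ½ρv²S·CD, rearranging gives CD = 2D/(ρv²S).
CD = 2 × 1380 / (1.09 × 43.7² × 17.3) = 0.0766

CD = 0.0766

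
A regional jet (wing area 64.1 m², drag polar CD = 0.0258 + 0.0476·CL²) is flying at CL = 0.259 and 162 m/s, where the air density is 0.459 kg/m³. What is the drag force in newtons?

D = 11200 N

CD = 0.0258 + 0.0476 × 0.259² = 0.02899
D = ½ρv²S·CD = ½ × 0.459 × 162² × 64.1 × 0.02899 = 11200 N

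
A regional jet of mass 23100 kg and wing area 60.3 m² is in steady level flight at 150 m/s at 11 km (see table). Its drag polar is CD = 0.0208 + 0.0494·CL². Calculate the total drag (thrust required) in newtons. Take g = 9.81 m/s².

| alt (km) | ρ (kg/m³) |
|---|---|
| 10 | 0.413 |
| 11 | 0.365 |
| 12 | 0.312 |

D = 15400 N

At 11 km, from the table: ρ = 0.365 kg/m³.
In steady level flight, lift balances weight: W = mg = 23100 × 9.81 = 2.2661×10^5 N.
q = ½ρv² = ½ × 0.365 × 150² = 4106 Pa.
CL = W/(q·S) = 2.2661×10^5 / (4106 × 60.3) = 0.9152.
CD = 0.0208 + 0.0494 × 0.9152² = 0.06218.
D = q·S·CD = 4106 × 60.3 × 0.06218 = 15400 N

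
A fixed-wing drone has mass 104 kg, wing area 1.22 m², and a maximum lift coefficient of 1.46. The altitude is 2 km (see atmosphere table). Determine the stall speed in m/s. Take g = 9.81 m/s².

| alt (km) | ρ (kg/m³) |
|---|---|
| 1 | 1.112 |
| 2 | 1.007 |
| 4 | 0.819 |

V_stall = 33.7 m/s

At 2 km, from the table: ρ = 1.007 kg/m³.
Stall occurs when L = W at CL,max. W = mg = 104 × 9.81 = 1020 N.
From L = ½ρV²S·CL,max = W: V_stall = √(2W/(ρSCL,max)) = √(2·1020/(1.007·1.22·1.46))
V_stall = √1138 = 33.7 m/s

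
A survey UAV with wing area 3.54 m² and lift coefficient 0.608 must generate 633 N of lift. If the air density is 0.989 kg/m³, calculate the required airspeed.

v = 24.4 m/s

L = ½ρv²S·CL ⇒ v = √(2L/(ρ·S·CL))
v = √(2 × 633 / (0.989 × 3.54 × 0.608)) = √594.7 = 24.4 m/s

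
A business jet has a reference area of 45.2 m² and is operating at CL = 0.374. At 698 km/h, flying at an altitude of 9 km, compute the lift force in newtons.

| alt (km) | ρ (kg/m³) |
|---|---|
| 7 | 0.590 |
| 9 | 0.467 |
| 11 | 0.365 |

L = 1.48×10^5 N

At 9 km, from the table: ρ = 0.467 kg/m³.
Convert speed: v = 698 km/h ÷ 3.6 = 193.9 m/s.
Dynamic pressure q = ½ρv² = ½ × 0.467 × 193.9² = 8778 Pa.
L = q·S·CL = 8778 × 45.2 × 0.374 = 1.48×10^5 N ≈ 148 kN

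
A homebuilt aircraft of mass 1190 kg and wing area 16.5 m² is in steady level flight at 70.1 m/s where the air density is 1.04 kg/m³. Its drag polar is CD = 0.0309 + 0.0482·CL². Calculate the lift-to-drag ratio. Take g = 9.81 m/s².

L/D = 8

Weight W = mg = 1190 × 9.81 = 11674 N; in level flight L = W.
Dynamic pressure q = 0.5 × 1.04 × 70.1² = 2555 Pa.
CL = 2W/(ρv²S) = 2×11674/(1.04×70.1²×16.5) = 0.2769.
CD = 0.0309 + 0.0482 × 0.2769² = 0.0346.
L/D = CL/CD = 0.2769 / 0.0346 = 8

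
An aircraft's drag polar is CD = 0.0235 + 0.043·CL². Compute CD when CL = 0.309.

CD = 0.0276

CD = 0.0235 + 0.043 × 0.309² = 0.0235 + 0.004106 = 0.0276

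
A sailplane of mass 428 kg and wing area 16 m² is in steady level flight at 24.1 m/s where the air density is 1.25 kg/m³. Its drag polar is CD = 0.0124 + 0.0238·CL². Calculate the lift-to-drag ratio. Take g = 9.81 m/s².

Level flight ⇒ L = W = m·g = 428 × 9.81 = 4198.7 N.
Dynamic pressure q = 0.5 × 1.25 × 24.1² = 363 Pa.
CL = 2W/(ρv²S) = 2×4198.7/(1.25×24.1²×16) = 0.7229.
CD = 0.0124 + 0.0238 × 0.7229² = 0.02484.
L/D = CL/CD = 0.7229 / 0.02484 = 29.1

L/D = 29.1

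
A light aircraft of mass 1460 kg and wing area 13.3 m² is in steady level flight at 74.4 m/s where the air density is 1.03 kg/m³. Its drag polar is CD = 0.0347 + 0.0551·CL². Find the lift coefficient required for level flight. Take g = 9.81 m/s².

CL = 0.378

In steady level flight, lift balances weight: W = mg = 1460 × 9.81 = 14323 N.
Dynamic pressure q = 0.5 × 1.03 × 74.4² = 2851 Pa.
CL = 2W/(ρv²S) = 2×14323/(1.03×74.4²×13.3) = 0.3778.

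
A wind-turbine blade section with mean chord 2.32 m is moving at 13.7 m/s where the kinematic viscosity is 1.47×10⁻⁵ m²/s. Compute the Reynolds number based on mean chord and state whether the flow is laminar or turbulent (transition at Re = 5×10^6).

Re = v·c/ν = 13.7 × 2.32 / (1.47×10⁻⁵) = 2.16×10^6
Since 2.16×10^6 < 5×10^6, the flow is laminar.

Re = 2.16×10^6 (laminar)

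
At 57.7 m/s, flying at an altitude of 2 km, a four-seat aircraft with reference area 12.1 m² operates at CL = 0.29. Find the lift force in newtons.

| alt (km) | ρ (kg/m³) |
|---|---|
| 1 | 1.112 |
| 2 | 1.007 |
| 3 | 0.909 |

L = 5880 N

At 2 km, from the table: ρ = 1.007 kg/m³.
Dynamic pressure q = ½ρv² = ½ × 1.007 × 57.7² = 1676 Pa.
L = q·S·CL = 1676 × 12.1 × 0.29 = 5880 N ≈ 5.88 kN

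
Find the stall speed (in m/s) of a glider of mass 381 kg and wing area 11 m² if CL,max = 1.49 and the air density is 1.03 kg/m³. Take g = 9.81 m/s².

V_stall = 21 m/s

At stall, lift equals weight: L = W = m·g = 381 × 9.81 = 3738 N.
V_stall = √(2W/(ρ·S·CL,max)) = √(2 × 3738 / (1.03 × 11 × 1.49))
V_stall = √442.8 = 21 m/s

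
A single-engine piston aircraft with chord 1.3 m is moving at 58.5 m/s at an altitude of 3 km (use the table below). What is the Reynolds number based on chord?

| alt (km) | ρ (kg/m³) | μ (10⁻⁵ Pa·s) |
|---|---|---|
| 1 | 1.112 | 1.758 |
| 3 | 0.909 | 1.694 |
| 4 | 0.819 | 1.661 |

Re = 4.08×10^6

At 3 km, from the table: ρ = 0.909 kg/m³, μ = 1.694×10⁻⁵ Pa·s.
Re = ρ·v·c/μ = 0.909 × 58.5 × 1.3 / (1.694×10⁻⁵) = 4.08×10^6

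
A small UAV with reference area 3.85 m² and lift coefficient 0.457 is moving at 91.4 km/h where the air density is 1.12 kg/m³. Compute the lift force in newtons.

Convert speed: v = 91.4 km/h ÷ 3.6 = 25.39 m/s.
Dynamic pressure q = ½ρv² = ½ × 1.12 × 25.39² = 361 Pa.
L = q·S·CL = 361 × 3.85 × 0.457 = 635 N

L = 635 N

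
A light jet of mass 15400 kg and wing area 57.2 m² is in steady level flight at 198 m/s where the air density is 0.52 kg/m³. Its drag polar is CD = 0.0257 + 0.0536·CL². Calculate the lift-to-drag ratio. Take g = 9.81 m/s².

In steady level flight, lift balances weight: W = mg = 15400 × 9.81 = 1.5107×10^5 N.
q = ½ρv² = ½ × 0.52 × 198² = 10190 Pa.
CL = 2W/(ρv²S) = 2×1.5107×10^5/(0.52×198²×57.2) = 0.2591.
CD = 0.0257 + 0.0536 × 0.2591² = 0.0293.
L/D = CL/CD = 0.2591 / 0.0293 = 8.84

L/D = 8.84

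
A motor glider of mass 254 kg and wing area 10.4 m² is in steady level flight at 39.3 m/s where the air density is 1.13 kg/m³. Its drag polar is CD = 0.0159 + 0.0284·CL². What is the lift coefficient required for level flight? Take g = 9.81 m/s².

CL = 0.275

Weight W = mg = 254 × 9.81 = 2491.7 N; in level flight L = W.
Dynamic pressure q = 0.5 × 1.13 × 39.3² = 872.6 Pa.
CL = 2W/(ρv²S) = 2×2491.7/(1.13×39.3²×10.4) = 0.2746.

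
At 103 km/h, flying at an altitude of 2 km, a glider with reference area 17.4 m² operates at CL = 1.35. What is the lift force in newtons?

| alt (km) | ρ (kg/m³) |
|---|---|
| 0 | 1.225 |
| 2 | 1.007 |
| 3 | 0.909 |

At 2 km, from the table: ρ = 1.007 kg/m³.
Convert speed: v = 103 km/h ÷ 3.6 = 28.61 m/s.
L = ½ρv²S·CL = ½ × 1.007 × 28.61² × 17.4 × 1.35 = 9680 N ≈ 9.68 kN

L = 9680 N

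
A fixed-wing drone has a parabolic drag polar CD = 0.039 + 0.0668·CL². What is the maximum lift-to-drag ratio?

For CD = CD0 + K·CL², (L/D)max occurs at CL* = √(CD0/K) and equals 1/(2√(K·CD0)).
(L/D)max = 1/(2√(0.0668 × 0.039)) = 1/(2 × 0.05104) = 9.8

(L/D)max = 9.8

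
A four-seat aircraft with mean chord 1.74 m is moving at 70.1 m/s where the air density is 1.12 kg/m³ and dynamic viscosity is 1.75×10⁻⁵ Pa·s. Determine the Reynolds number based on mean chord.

Re = 7.81×10^6

Re = ρ·v·c/μ = 1.12 × 70.1 × 1.74 / (1.75×10⁻⁵) = 7.81×10^6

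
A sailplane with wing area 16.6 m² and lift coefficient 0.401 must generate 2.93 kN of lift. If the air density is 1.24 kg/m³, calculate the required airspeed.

L = ½ρv²S·CL ⇒ v = √(2L/(ρ·S·CL))
v = √(2 × 2930 / (1.24 × 16.6 × 0.401)) = √709.9 = 26.6 m/s

v = 26.6 m/s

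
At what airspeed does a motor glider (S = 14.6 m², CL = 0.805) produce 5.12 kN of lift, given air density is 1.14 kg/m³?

v = 27.6 m/s

L = ½ρv²S·CL ⇒ v = √(2L/(ρ·S·CL))
v = √(2 × 5120 / (1.14 × 14.6 × 0.805)) = √764.3 = 27.6 m/s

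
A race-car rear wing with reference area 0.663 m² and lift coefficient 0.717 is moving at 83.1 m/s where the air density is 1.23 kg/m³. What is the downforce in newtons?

L = 2020 N

L = ½ρv²S·CL = ½ × 1.23 × 83.1² × 0.663 × 0.717 = 2020 N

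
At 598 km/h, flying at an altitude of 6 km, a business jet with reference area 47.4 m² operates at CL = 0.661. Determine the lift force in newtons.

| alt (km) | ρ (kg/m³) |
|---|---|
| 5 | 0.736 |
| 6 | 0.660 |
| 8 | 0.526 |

L = 2.85×10^5 N

At 6 km, from the table: ρ = 0.660 kg/m³.
Convert speed: v = 598 km/h ÷ 3.6 = 166.1 m/s.
Dynamic pressure q = ½ρv² = ½ × 0.66 × 166.1² = 9106 Pa.
L = q·S·CL = 9106 × 47.4 × 0.661 = 2.85×10^5 N ≈ 285 kN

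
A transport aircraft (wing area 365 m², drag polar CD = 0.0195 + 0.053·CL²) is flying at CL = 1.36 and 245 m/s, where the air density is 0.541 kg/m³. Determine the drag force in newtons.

CD = 0.0195 + 0.053 × 1.36² = 0.1175
D = ½ρv²S·CD = ½ × 0.541 × 245² × 365 × 0.1175 = 6.97×10^5 N

D = 6.97×10^5 N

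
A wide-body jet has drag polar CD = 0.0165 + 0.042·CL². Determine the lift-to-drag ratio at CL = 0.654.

L/D = 19

CD = 0.0165 + 0.042 × 0.654² = 0.03446
L/D = CL/CD = 0.654 / 0.03446 = 19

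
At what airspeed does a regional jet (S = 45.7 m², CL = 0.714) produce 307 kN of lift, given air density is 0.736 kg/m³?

L = ½ρv²S·CL ⇒ v = √(2L/(ρ·S·CL))
v = √(2 × 3.07×10^5 / (0.736 × 45.7 × 0.714)) = √25570 = 160 m/s

v = 160 m/s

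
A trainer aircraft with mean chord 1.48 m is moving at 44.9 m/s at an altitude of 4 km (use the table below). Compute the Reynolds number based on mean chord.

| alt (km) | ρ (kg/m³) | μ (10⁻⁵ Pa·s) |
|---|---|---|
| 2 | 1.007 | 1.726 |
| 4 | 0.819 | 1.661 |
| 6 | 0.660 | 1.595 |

At 4 km, from the table: ρ = 0.819 kg/m³, μ = 1.661×10⁻⁵ Pa·s.
Re = ρ·v·c/μ = 0.819 × 44.9 × 1.48 / (1.661×10⁻⁵) = 3.28×10^6

Re = 3.28×10^6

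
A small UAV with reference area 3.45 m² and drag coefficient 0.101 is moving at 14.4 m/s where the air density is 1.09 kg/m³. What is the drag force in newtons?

Dynamic pressure q = ½ρv² = ½ × 1.09 × 14.4² = 113 Pa.
D = q·S·CD = 113 × 3.45 × 0.101 = 39.4 N

D = 39.4 N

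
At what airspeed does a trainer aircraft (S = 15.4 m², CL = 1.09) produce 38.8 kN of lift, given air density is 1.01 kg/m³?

v = 67.7 m/s

L = ½ρv²S·CL ⇒ v = √(2L/(ρ·S·CL))
v = √(2 × 38800 / (1.01 × 15.4 × 1.09)) = √4577 = 67.7 m/s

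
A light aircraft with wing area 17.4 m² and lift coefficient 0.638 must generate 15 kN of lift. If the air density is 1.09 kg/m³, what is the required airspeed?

v = 49.8 m/s

L = ½ρv²S·CL ⇒ v = √(2L/(ρ·S·CL))
v = √(2 × 15000 / (1.09 × 17.4 × 0.638)) = √2479 = 49.8 m/s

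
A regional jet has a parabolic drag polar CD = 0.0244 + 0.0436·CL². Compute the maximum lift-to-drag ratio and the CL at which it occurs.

(L/D)max = 15.3, at CL = 0.748

For CD = CD0 + K·CL², (L/D)max occurs at CL* = √(CD0/K) and equals 1/(2√(K·CD0)).
(L/D)max = 1/(2√(0.0436 × 0.0244)) = 1/(2 × 0.03262) = 15.3
CL* = √(0.0244/0.0436) = 0.748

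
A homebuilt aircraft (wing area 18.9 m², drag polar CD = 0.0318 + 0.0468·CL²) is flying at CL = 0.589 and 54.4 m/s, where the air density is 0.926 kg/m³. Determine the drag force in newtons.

D = 1240 N

CD = 0.0318 + 0.0468 × 0.589² = 0.04804
D = ½ρv²S·CD = ½ × 0.926 × 54.4² × 18.9 × 0.04804 = 1240 N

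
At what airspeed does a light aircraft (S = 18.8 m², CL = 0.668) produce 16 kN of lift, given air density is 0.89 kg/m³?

v = 53.5 m/s

L = ½ρv²S·CL ⇒ v = √(2L/(ρ·S·CL))
v = √(2 × 16000 / (0.89 × 18.8 × 0.668)) = √2863 = 53.5 m/s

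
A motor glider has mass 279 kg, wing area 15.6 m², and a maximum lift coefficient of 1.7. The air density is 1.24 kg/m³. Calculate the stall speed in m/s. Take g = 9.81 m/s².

At stall, lift equals weight: L = W = m·g = 279 × 9.81 = 2737 N.
From L = ½ρV²S·CL,max = W: V_stall = √(2W/(ρSCL,max)) = √(2·2737/(1.24·15.6·1.7))
V_stall = √166.5 = 12.9 m/s

V_stall = 12.9 m/s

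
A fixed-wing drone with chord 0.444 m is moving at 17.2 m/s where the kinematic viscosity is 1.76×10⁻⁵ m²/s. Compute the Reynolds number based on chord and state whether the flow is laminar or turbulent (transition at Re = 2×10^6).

Re = v·c/ν = 17.2 × 0.444 / (1.76×10⁻⁵) = 4.34×10^5
Since 4.34×10^5 < 2×10^6, the flow is laminar.

Re = 4.34×10^5 (laminar)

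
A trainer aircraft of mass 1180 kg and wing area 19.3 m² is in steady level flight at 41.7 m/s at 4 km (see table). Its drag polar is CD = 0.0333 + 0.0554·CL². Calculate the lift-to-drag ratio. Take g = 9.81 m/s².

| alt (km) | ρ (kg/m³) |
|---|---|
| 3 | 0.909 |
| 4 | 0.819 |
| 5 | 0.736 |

L/D = 11.6

At 4 km, from the table: ρ = 0.819 kg/m³.
Weight W = mg = 1180 × 9.81 = 11576 N; in level flight L = W.
Dynamic pressure q = 0.5 × 0.819 × 41.7² = 712.1 Pa.
Required CL = L/(qS) = 11576/(712.1·19.3) = 0.8423.
CD = 0.0333 + 0.0554 × 0.8423² = 0.0726.
L/D = CL/CD = 0.8423 / 0.0726 = 11.6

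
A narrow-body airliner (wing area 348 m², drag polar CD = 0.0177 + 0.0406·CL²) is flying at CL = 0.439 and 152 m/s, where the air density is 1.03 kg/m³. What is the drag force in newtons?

D = 1.06×10^5 N

CD = 0.0177 + 0.0406 × 0.439² = 0.02552
D = ½ρv²S·CD = ½ × 1.03 × 152² × 348 × 0.02552 = 1.06×10^5 N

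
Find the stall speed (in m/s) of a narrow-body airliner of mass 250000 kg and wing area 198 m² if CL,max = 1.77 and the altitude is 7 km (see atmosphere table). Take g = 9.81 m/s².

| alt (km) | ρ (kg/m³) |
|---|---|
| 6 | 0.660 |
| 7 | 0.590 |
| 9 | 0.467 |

V_stall = 154 m/s

At 7 km, from the table: ρ = 0.590 kg/m³.
Stall occurs when L = W at CL,max. W = mg = 250000 × 9.81 = 2.452×10^6 N.
From L = ½ρV²S·CL,max = W: V_stall = √(2W/(ρSCL,max)) = √(2·2.452×10^6/(0.59·198·1.77))
V_stall = √23720 = 154 m/s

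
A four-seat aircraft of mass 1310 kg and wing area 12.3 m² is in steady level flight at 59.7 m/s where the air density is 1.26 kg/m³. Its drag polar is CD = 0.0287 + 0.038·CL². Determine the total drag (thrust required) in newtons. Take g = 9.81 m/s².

D = 1020 N

Weight W = mg = 1310 × 9.81 = 12851 N; in level flight L = W.
Dynamic pressure q = 0.5 × 1.26 × 59.7² = 2245 Pa.
Required CL = L/(qS) = 12851/(2245·12.3) = 0.4653.
CD = 0.0287 + 0.038 × 0.4653² = 0.03693.
D = q·S·CD = 2245 × 12.3 × 0.03693 = 1020 N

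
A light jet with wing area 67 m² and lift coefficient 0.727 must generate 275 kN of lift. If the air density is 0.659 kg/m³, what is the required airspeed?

v = 131 m/s

L = ½ρv²S·CL ⇒ v = √(2L/(ρ·S·CL))
v = √(2 × 2.75×10^5 / (0.659 × 67 × 0.727)) = √17130 = 131 m/s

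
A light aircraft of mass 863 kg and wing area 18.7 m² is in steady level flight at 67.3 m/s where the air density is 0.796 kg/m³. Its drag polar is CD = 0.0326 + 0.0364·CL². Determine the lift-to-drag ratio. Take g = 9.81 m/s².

In steady level flight, lift balances weight: W = mg = 863 × 9.81 = 8466 N.
q = ½ρv² = ½ × 0.796 × 67.3² = 1803 Pa.
CL = 2W/(ρv²S) = 2×8466/(0.796×67.3²×18.7) = 0.2511.
CD = 0.0326 + 0.0364 × 0.2511² = 0.0349.
L/D = CL/CD = 0.2511 / 0.0349 = 7.2

L/D = 7.2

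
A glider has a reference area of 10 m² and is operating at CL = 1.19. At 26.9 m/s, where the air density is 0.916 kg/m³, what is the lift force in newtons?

L = 3940 N

Dynamic pressure q = ½ρv² = ½ × 0.916 × 26.9² = 331.4 Pa.
L = q·S·CL = 331.4 × 10 × 1.19 = 3940 N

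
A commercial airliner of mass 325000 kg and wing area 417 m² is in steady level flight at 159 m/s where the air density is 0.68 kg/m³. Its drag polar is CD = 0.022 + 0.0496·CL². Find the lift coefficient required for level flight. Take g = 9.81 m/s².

CL = 0.889

Level flight ⇒ L = W = m·g = 325000 × 9.81 = 3.1882×10^6 N.
q = ½ρv² = ½ × 0.68 × 159² = 8596 Pa.
CL = W/(q·S) = 3.1882×10^6 / (8596 × 417) = 0.8895.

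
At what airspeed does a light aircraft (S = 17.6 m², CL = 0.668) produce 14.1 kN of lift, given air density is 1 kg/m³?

L = ½ρv²S·CL ⇒ v = √(2L/(ρ·S·CL))
v = √(2 × 14100 / (1 × 17.6 × 0.668)) = √2399 = 49 m/s

v = 49 m/s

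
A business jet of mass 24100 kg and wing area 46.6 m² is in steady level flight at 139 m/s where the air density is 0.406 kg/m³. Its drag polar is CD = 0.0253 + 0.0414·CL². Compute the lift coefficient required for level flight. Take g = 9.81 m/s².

Level flight ⇒ L = W = m·g = 24100 × 9.81 = 2.3642×10^5 N.
q = ½ρv² = ½ × 0.406 × 139² = 3922 Pa.
Required CL = L/(qS) = 2.3642×10^5/(3922·46.6) = 1.294.

CL = 1.29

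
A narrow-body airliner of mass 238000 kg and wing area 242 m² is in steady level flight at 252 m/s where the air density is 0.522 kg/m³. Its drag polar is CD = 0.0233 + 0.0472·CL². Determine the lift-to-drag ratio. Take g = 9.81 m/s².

L/D = 14.8

Weight W = mg = 238000 × 9.81 = 2.3348×10^6 N; in level flight L = W.
Dynamic pressure q = 0.5 × 0.522 × 252² = 16570 Pa.
Required CL = L/(qS) = 2.3348×10^6/(16570·242) = 0.5821.
CD = 0.0233 + 0.0472 × 0.5821² = 0.03929.
L/D = CL/CD = 0.5821 / 0.03929 = 14.8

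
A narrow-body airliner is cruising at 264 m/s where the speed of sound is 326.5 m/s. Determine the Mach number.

M = v/a = 264 / 326.5 = 0.809

M = 0.809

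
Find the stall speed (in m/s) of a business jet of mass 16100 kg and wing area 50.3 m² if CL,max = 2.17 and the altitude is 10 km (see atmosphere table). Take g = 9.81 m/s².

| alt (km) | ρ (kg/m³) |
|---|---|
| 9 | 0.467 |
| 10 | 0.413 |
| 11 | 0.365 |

V_stall = 83.7 m/s

At 10 km, from the table: ρ = 0.413 kg/m³.
At stall, lift equals weight: L = W = m·g = 16100 × 9.81 = 1.579×10^5 N.
V_stall = √(2W/(ρ·S·CL,max)) = √(2 × 1.579×10^5 / (0.413 × 50.3 × 2.17))
V_stall = √7007 = 83.7 m/s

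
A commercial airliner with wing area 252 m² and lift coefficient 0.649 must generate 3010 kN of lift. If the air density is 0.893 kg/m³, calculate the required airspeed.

L = ½ρv²S·CL ⇒ v = √(2L/(ρ·S·CL))
v = √(2 × 3.01×10^6 / (0.893 × 252 × 0.649)) = √41220 = 203 m/s

v = 203 m/s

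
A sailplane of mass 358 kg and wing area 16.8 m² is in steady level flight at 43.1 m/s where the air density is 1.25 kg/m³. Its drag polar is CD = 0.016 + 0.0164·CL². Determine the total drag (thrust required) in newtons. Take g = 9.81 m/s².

D = 322 N

In steady level flight, lift balances weight: W = mg = 358 × 9.81 = 3512 N.
Dynamic pressure q = 0.5 × 1.25 × 43.1² = 1161 Pa.
CL = W/(q·S) = 3512 / (1161 × 16.8) = 0.1801.
CD = 0.016 + 0.0164 × 0.1801² = 0.01653.
D = q·S·CD = 1161 × 16.8 × 0.01653 = 322.4 N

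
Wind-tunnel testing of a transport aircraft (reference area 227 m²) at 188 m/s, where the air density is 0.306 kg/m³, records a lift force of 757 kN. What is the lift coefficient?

From L = ½ρv²S·CL, rearranging gives CL = 2L/(ρv²S).
CL = 2 × 7.57×10^5 / (0.306 × 188² × 227) = 0.617

CL = 0.617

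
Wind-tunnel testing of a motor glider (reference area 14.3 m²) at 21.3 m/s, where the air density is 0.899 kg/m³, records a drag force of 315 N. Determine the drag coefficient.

From D = ½ρv²S·CD, rearranging gives CD = 2D/(ρv²S).
CD = 2 × 315 / (0.899 × 21.3² × 14.3) = 0.108

CD = 0.108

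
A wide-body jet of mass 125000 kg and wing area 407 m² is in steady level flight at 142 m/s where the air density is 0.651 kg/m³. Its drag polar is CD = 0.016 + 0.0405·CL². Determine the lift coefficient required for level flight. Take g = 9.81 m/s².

In steady level flight, lift balances weight: W = mg = 125000 × 9.81 = 1.2262×10^6 N.
q = ½ρv² = ½ × 0.651 × 142² = 6563 Pa.
Required CL = L/(qS) = 1.2262×10^6/(6563·407) = 0.459.

CL = 0.459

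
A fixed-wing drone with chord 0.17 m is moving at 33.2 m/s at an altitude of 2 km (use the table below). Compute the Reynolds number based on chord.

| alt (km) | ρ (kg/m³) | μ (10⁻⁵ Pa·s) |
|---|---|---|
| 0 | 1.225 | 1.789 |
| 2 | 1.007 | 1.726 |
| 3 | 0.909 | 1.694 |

Re = 3.29×10^5

At 2 km, from the table: ρ = 1.007 kg/m³, μ = 1.726×10⁻⁵ Pa·s.
Re = ρ·v·c/μ = 1.007 × 33.2 × 0.17 / (1.726×10⁻⁵) = 3.29×10^5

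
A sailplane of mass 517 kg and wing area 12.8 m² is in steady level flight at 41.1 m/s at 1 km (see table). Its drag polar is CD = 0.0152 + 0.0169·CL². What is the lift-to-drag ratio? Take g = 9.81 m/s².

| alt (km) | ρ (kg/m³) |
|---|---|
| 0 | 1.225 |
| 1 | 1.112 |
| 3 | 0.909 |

L/D = 23.2

At 1 km, from the table: ρ = 1.112 kg/m³.
Weight W = mg = 517 × 9.81 = 5071.8 N; in level flight L = W.
Dynamic pressure q = 0.5 × 1.112 × 41.1² = 939.2 Pa.
Required CL = L/(qS) = 5071.8/(939.2·12.8) = 0.4219.
CD = 0.0152 + 0.0169 × 0.4219² = 0.01821.
L/D = CL/CD = 0.4219 / 0.01821 = 23.2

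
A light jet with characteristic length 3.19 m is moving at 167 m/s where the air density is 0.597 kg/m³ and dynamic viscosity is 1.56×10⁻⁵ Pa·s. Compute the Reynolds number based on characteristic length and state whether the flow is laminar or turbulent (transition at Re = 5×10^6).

Re = ρ·v·c/μ = 0.597 × 167 × 3.19 / (1.56×10⁻⁵) = 2.04×10^7
Since 2.04×10^7 > 5×10^6, the flow is turbulent.

Re = 2.04×10^7 (turbulent)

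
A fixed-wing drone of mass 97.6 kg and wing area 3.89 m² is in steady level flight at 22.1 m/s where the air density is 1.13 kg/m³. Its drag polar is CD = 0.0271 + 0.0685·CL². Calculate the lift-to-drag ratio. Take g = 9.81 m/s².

L/D = 10.9

In steady level flight, lift balances weight: W = mg = 97.6 × 9.81 = 957.46 N.
q = ½ρv² = ½ × 1.13 × 22.1² = 276 Pa.
CL = W/(q·S) = 957.46 / (276 × 3.89) = 0.8919.
CD = 0.0271 + 0.0685 × 0.8919² = 0.0816.
L/D = CL/CD = 0.8919 / 0.0816 = 10.9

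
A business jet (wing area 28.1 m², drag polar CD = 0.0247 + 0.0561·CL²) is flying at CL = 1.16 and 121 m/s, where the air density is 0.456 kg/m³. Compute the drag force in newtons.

CD = 0.0247 + 0.0561 × 1.16² = 0.1002
D = ½ρv²S·CD = ½ × 0.456 × 121² × 28.1 × 0.1002 = 9400 N

D = 9400 N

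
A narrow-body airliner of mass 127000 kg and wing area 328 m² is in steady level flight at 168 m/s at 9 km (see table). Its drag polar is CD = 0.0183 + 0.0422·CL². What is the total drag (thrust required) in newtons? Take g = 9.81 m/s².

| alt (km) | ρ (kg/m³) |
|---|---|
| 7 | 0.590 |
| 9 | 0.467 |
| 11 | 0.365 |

At 9 km, from the table: ρ = 0.467 kg/m³.
Weight W = mg = 127000 × 9.81 = 1.2459×10^6 N; in level flight L = W.
q = ½ρv² = ½ × 0.467 × 168² = 6590 Pa.
CL = W/(q·S) = 1.2459×10^6 / (6590 × 328) = 0.5764.
CD = 0.0183 + 0.0422 × 0.5764² = 0.03232.
D = q·S·CD = 6590 × 328 × 0.03232 = 69860 N

D = 69900 N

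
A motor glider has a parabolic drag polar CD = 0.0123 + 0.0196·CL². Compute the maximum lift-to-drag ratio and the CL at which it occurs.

(L/D)max = 32.2, at CL = 0.792

For CD = CD0 + K·CL², (L/D)max occurs at CL* = √(CD0/K) and equals 1/(2√(K·CD0)).
(L/D)max = 1/(2√(0.0196 × 0.0123)) = 1/(2 × 0.01553) = 32.2
CL* = √(0.0123/0.0196) = 0.792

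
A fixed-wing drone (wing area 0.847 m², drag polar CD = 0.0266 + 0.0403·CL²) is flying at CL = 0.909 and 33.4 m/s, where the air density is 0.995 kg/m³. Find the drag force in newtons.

CD = 0.0266 + 0.0403 × 0.909² = 0.0599
D = ½ρv²S·CD = ½ × 0.995 × 33.4² × 0.847 × 0.0599 = 28.2 N

D = 28.2 N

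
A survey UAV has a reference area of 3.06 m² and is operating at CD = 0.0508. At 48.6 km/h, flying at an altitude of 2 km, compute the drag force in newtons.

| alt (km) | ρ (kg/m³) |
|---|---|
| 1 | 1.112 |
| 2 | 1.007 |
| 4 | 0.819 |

D = 14.3 N

At 2 km, from the table: ρ = 1.007 kg/m³.
Convert speed: v = 48.6 km/h ÷ 3.6 = 13.5 m/s.
D = ½ρv²S·CD = ½ × 1.007 × 13.5² × 3.06 × 0.0508 = 14.3 N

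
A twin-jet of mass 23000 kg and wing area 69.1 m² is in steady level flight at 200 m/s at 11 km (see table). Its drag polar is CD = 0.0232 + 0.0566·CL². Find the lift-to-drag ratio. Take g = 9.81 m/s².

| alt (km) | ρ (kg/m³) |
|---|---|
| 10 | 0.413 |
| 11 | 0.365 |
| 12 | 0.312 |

L/D = 13

At 11 km, from the table: ρ = 0.365 kg/m³.
In steady level flight, lift balances weight: W = mg = 23000 × 9.81 = 2.2563×10^5 N.
q = ½ρv² = ½ × 0.365 × 200² = 7300 Pa.
Required CL = L/(qS) = 2.2563×10^5/(7300·69.1) = 0.4473.
CD = 0.0232 + 0.0566 × 0.4473² = 0.03452.
L/D = CL/CD = 0.4473 / 0.03452 = 13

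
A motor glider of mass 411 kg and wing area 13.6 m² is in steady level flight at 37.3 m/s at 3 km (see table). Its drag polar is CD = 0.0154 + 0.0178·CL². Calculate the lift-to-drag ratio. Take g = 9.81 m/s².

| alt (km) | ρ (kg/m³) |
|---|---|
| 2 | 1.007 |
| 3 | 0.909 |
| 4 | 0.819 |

At 3 km, from the table: ρ = 0.909 kg/m³.
Level flight ⇒ L = W = m·g = 411 × 9.81 = 4031.9 N.
q = ½ρv² = ½ × 0.909 × 37.3² = 632.3 Pa.
Required CL = L/(qS) = 4031.9/(632.3·13.6) = 0.4688.
CD = 0.0154 + 0.0178 × 0.4688² = 0.01931.
L/D = CL/CD = 0.4688 / 0.01931 = 24.3

L/D = 24.3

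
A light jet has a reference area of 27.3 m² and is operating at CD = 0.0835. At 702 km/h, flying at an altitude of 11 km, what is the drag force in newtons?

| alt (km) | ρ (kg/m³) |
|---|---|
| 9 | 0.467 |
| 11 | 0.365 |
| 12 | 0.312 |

D = 15800 N

At 11 km, from the table: ρ = 0.365 kg/m³.
Convert speed: v = 702 km/h ÷ 3.6 = 195 m/s.
D = ½ρv²S·CD = ½ × 0.365 × 195² × 27.3 × 0.0835 = 15800 N ≈ 15.8 kN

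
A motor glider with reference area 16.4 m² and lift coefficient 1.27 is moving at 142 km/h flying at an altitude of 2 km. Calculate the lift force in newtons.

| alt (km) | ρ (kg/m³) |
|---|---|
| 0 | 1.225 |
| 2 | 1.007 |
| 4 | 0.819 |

At 2 km, from the table: ρ = 1.007 kg/m³.
Convert speed: v = 142 km/h ÷ 3.6 = 39.44 m/s.
Dynamic pressure q = ½ρv² = ½ × 1.007 × 39.44² = 783.4 Pa.
L = q·S·CL = 783.4 × 16.4 × 1.27 = 16300 N ≈ 16.3 kN

L = 16300 N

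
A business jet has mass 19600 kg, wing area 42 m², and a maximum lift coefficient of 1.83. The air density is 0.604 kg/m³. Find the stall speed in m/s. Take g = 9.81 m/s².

Weight W = mg = 19600 × 9.81 = 1.923×10^5 N.
From L = ½ρV²S·CL,max = W: V_stall = √(2W/(ρSCL,max)) = √(2·1.923×10^5/(0.604·42·1.83))
V_stall = √8284 = 91 m/s

V_stall = 91 m/s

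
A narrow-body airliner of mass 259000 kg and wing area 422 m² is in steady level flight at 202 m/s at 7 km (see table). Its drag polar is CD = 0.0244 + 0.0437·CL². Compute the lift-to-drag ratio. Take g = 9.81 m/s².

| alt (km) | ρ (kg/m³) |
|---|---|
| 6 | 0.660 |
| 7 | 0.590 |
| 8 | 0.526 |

At 7 km, from the table: ρ = 0.590 kg/m³.
Level flight ⇒ L = W = m·g = 259000 × 9.81 = 2.5408×10^6 N.
Dynamic pressure q = 0.5 × 0.59 × 202² = 12040 Pa.
CL = W/(q·S) = 2.5408×10^6 / (12040 × 422) = 0.5002.
CD = 0.0244 + 0.0437 × 0.5002² = 0.03533.
L/D = CL/CD = 0.5002 / 0.03533 = 14.2

L/D = 14.2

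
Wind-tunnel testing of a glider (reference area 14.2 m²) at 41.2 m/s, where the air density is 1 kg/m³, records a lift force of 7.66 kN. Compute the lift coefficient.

From L = ½ρv²S·CL, rearranging gives CL = 2L/(ρv²S).
CL = 2 × 7660 / (1 × 41.2² × 14.2) = 0.636

CL = 0.636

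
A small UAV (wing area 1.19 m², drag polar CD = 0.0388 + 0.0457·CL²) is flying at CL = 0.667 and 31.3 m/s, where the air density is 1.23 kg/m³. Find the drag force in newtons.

CD = 0.0388 + 0.0457 × 0.667² = 0.05913
D = ½ρv²S·CD = ½ × 1.23 × 31.3² × 1.19 × 0.05913 = 42.4 N

D = 42.4 N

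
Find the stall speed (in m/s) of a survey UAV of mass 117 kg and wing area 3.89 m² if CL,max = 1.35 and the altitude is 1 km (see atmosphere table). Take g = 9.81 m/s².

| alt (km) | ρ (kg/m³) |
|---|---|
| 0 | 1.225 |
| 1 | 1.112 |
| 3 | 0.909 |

V_stall = 19.8 m/s

At 1 km, from the table: ρ = 1.112 kg/m³.
At stall, lift equals weight: L = W = m·g = 117 × 9.81 = 1148 N.
V_stall = √(2W/(ρ·S·CL,max)) = √(2 × 1148 / (1.112 × 3.89 × 1.35))
V_stall = √393.1 = 19.8 m/s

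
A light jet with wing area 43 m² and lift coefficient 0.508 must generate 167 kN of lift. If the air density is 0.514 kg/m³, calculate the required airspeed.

L = ½ρv²S·CL ⇒ v = √(2L/(ρ·S·CL))
v = √(2 × 1.67×10^5 / (0.514 × 43 × 0.508)) = √29750 = 172 m/s

v = 172 m/s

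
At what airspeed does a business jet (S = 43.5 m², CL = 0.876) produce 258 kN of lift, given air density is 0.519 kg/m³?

v = 162 m/s

L = ½ρv²S·CL ⇒ v = √(2L/(ρ·S·CL))
v = √(2 × 2.58×10^5 / (0.519 × 43.5 × 0.876)) = √26090 = 162 m/s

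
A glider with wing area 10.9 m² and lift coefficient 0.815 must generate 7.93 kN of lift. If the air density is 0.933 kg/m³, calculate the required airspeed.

L = ½ρv²S·CL ⇒ v = √(2L/(ρ·S·CL))
v = √(2 × 7930 / (0.933 × 10.9 × 0.815)) = √1914 = 43.7 m/s

v = 43.7 m/s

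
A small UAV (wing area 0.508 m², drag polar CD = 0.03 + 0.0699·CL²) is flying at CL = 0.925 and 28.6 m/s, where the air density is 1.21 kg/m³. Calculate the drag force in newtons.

CD = 0.03 + 0.0699 × 0.925² = 0.08981
D = ½ρv²S·CD = ½ × 1.21 × 28.6² × 0.508 × 0.08981 = 22.6 N

D = 22.6 N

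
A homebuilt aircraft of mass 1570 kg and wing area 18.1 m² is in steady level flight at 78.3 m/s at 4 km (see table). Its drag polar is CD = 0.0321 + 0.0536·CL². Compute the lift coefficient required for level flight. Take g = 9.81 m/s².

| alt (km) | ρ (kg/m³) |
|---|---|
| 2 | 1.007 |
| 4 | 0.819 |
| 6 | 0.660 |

At 4 km, from the table: ρ = 0.819 kg/m³.
Level flight ⇒ L = W = m·g = 1570 × 9.81 = 15402 N.
Dynamic pressure q = 0.5 × 0.819 × 78.3² = 2511 Pa.
CL = 2W/(ρv²S) = 2×15402/(0.819×78.3²×18.1) = 0.3389.

CL = 0.339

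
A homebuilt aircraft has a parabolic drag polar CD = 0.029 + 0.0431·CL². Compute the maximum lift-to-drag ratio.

(L/D)max = 14.1

For CD = CD0 + K·CL², (L/D)max occurs at CL* = √(CD0/K) and equals 1/(2√(K·CD0)).
(L/D)max = 1/(2√(0.0431 × 0.029)) = 1/(2 × 0.03535) = 14.1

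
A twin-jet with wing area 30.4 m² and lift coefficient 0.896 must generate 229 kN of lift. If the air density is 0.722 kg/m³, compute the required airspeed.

L = ½ρv²S·CL ⇒ v = √(2L/(ρ·S·CL))
v = √(2 × 2.29×10^5 / (0.722 × 30.4 × 0.896)) = √23290 = 153 m/s

v = 153 m/s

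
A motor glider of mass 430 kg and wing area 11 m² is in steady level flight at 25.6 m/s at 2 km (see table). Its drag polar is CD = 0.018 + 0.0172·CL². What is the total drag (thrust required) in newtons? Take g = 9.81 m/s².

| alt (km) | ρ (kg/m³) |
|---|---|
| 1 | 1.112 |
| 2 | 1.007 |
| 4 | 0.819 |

At 2 km, from the table: ρ = 1.007 kg/m³.
Weight W = mg = 430 × 9.81 = 4218.3 N; in level flight L = W.
Dynamic pressure q = 0.5 × 1.007 × 25.6² = 330 Pa.
Required CL = L/(qS) = 4218.3/(330·11) = 1.162.
CD = 0.018 + 0.0172 × 1.162² = 0.04123.
D = q·S·CD = 330 × 11 × 0.04123 = 149.7 N

D = 150 N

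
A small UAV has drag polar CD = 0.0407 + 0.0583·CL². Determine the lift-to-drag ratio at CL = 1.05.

CD = 0.0407 + 0.0583 × 1.05² = 0.105
L/D = CL/CD = 1.05 / 0.105 = 10

L/D = 10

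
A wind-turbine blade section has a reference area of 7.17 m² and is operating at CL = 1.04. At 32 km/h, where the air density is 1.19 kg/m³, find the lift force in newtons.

Convert speed: v = 32 km/h ÷ 3.6 = 8.889 m/s.
Dynamic pressure q = ½ρv² = ½ × 1.19 × 8.889² = 47.01 Pa.
L = q·S·CL = 47.01 × 7.17 × 1.04 = 351 N

L = 351 N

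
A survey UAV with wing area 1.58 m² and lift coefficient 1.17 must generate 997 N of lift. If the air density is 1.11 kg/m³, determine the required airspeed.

v = 31.2 m/s

L = ½ρv²S·CL ⇒ v = √(2L/(ρ·S·CL))
v = √(2 × 997 / (1.11 × 1.58 × 1.17)) = √971.8 = 31.2 m/s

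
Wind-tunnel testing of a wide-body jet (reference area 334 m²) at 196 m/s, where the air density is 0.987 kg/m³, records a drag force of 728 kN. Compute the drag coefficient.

From D = ½ρv²S·CD, rearranging gives CD = 2D/(ρv²S).
CD = 2 × 7.28×10^5 / (0.987 × 196² × 334) = 0.115

CD = 0.115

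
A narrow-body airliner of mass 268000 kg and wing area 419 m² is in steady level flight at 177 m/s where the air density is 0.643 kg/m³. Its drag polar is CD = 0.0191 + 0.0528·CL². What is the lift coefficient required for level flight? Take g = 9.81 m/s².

CL = 0.623

Level flight ⇒ L = W = m·g = 268000 × 9.81 = 2.6291×10^6 N.
Dynamic pressure q = 0.5 × 0.643 × 177² = 10070 Pa.
CL = W/(q·S) = 2.6291×10^6 / (10070 × 419) = 0.623.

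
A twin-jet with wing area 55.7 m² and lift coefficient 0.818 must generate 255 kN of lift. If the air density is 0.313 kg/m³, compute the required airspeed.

v = 189 m/s

L = ½ρv²S·CL ⇒ v = √(2L/(ρ·S·CL))
v = √(2 × 2.55×10^5 / (0.313 × 55.7 × 0.818)) = √35760 = 189 m/s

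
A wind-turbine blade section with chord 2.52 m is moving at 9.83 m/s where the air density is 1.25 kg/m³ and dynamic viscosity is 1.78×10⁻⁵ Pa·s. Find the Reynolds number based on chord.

Re = 1.74×10^6

Re = ρ·v·c/μ = 1.25 × 9.83 × 2.52 / (1.78×10⁻⁵) = 1.74×10^6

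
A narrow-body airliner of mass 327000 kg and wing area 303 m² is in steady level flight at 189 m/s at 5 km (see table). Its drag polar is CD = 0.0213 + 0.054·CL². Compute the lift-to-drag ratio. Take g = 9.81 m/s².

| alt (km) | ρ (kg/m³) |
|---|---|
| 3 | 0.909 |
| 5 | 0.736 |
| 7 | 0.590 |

At 5 km, from the table: ρ = 0.736 kg/m³.
Level flight ⇒ L = W = m·g = 327000 × 9.81 = 3.2079×10^6 N.
q = ½ρv² = ½ × 0.736 × 189² = 13150 Pa.
CL = 2W/(ρv²S) = 2×3.2079×10^6/(0.736×189²×303) = 0.8054.
CD = 0.0213 + 0.054 × 0.8054² = 0.05633.
L/D = CL/CD = 0.8054 / 0.05633 = 14.3

L/D = 14.3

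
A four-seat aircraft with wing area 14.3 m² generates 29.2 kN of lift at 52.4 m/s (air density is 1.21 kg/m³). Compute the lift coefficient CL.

From L = ½ρv²S·CL, rearranging gives CL = 2L/(ρv²S).
CL = 2 × 29200 / (1.21 × 52.4² × 14.3) = 1.23

CL = 1.23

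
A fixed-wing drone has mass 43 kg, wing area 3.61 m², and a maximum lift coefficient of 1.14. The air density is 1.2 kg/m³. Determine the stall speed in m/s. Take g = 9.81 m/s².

At stall, lift equals weight: L = W = m·g = 43 × 9.81 = 421.8 N.
From L = ½ρV²S·CL,max = W: V_stall = √(2W/(ρSCL,max)) = √(2·421.8/(1.2·3.61·1.14))
V_stall = √170.8 = 13.1 m/s

V_stall = 13.1 m/s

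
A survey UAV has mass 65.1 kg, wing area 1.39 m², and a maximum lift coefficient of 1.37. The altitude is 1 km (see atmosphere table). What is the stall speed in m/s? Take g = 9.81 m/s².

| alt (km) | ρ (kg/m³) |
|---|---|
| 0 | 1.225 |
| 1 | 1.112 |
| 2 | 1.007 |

At 1 km, from the table: ρ = 1.112 kg/m³.
At stall, lift equals weight: L = W = m·g = 65.1 × 9.81 = 638.6 N.
From L = ½ρV²S·CL,max = W: V_stall = √(2W/(ρSCL,max)) = √(2·638.6/(1.112·1.39·1.37))
V_stall = √603.2 = 24.6 m/s

V_stall = 24.6 m/s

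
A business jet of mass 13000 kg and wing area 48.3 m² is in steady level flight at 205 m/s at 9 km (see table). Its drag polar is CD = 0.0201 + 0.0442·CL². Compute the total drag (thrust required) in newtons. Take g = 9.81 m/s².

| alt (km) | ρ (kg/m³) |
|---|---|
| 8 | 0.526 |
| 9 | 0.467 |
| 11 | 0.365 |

D = 11000 N

At 9 km, from the table: ρ = 0.467 kg/m³.
Weight W = mg = 13000 × 9.81 = 1.2753×10^5 N; in level flight L = W.
q = ½ρv² = ½ × 0.467 × 205² = 9813 Pa.
Required CL = L/(qS) = 1.2753×10^5/(9813·48.3) = 0.2691.
CD = 0.0201 + 0.0442 × 0.2691² = 0.0233.
D = q·S·CD = 9813 × 48.3 × 0.0233 = 11040 N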